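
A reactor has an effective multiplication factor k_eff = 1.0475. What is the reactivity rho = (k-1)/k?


rho = (k_eff - 1) / k_eff
rho = (1.0475 - 1) / 1.0475
rho = 0.045346

0.045346


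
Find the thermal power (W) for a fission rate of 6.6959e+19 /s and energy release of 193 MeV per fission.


P = fission_rate * E_MeV * 1.602e-13
P = 6.6959e+19 * 193 * 1.602e-13
P = 2.0703e+09 W

2.0703e+09


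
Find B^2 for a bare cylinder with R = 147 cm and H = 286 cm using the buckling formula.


B^2 = (2.405/R)^2 + (pi/H)^2
B^2 = (2.405/147)^2 + (pi/286)^2
B^2 = 3.8833e-04 /cm^2

3.8833e-04


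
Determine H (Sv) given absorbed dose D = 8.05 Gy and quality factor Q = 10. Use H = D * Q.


H = D * Q
H = 8.05 * 10
H = 80.500 Sv

80.500


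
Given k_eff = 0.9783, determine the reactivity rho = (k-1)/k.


rho = (k_eff - 1) / k_eff
rho = (0.9783 - 1) / 0.9783
rho = -0.022181

-0.022181


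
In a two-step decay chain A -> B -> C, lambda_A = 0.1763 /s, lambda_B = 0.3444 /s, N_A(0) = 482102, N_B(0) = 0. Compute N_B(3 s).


N_B(t) = lambda_A * N_A0 / (lambda_B - lambda_A) * [exp(-lambda_A*t) - exp(-lambda_B*t)]
exp(-0.1763*3) = 0.5892528; exp(-0.3444*3) = 0.3558664
N_B = 0.1763 * 482102 / (0.3444 - 0.1763) * (0.5892528 - 0.3558664)
N_B = 118005

118005


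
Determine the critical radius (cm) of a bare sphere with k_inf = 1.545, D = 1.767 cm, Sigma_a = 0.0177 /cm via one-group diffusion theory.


L^2 = D / Sigma_a = 1.767 / 0.0177 = 99.83051 cm^2
B_m^2 = (k_inf - 1) / L^2 = (1.545 - 1) / 99.83051 = 0.005459253 /cm^2
For a bare sphere: B_g = pi/R, so R_c = pi / sqrt(B_m^2)
R_c = pi / sqrt(0.005459253) = 42.519 cm

42.519


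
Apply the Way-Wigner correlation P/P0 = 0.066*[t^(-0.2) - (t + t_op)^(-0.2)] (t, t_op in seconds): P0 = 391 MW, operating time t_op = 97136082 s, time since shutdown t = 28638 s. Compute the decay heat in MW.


P/P0 = 0.066 * [t^(-0.2) - (t + t_op)^(-0.2)]
P/P0 = 0.066 * [28638^(-0.2) - (28638 + 97136082)^(-0.2)]
P/P0 = 0.066 * [0.1284137 - 0.02526378] = 0.006807895
P = 391 * 0.006807895 = 2.6619 MW

2.6619


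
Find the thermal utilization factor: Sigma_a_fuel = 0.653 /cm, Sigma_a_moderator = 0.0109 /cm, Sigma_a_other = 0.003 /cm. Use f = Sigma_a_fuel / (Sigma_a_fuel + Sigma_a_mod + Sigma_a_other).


f = Sigma_a_fuel / (Sigma_a_fuel + Sigma_a_mod + Sigma_a_other)
f = 0.653 / (0.653 + 0.0109 + 0.003)
f = 0.97916

0.97916


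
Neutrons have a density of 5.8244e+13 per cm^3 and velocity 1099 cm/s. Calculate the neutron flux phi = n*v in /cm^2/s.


phi = n * v
phi = 5.8244e+13 * 1099
phi = 6.4010e+16 /cm^2/s

6.4010e+16


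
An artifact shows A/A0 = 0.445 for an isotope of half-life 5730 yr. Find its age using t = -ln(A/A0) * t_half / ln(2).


lambda = ln(2) / t_half = ln(2) / 5730 = 1.209681e-04 /yr
t = -ln(A/A0) / lambda
t = -ln(0.445) / 1.209681e-04
t = 6693.3 yr

6693.3


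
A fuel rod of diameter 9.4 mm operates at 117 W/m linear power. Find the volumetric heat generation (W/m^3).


r = D / 2 / 1000 = 9.4 / 2 / 1000 = 0.0047 m
q''' = q' / (pi * r^2)
q''' = 117 / (pi * 0.0047^2)
q''' = 1.6859e+06 W/m^3

1.6859e+06


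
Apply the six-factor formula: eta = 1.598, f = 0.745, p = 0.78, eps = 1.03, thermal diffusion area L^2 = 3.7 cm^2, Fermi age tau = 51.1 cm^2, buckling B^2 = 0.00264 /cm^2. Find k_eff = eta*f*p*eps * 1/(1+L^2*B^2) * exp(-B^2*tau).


k_inf = eta*f*p*eps = 1.598*0.745*0.78*1.03 = 0.9564557
P_TNL = 1/(1 + L^2*B^2) = 1/(1 + 3.7*0.00264) = 0.9903265
P_FNL = exp(-B^2*tau) = exp(-0.00264*51.1) = 0.8737998
k_eff = k_inf * P_TNL * P_FNL = 0.9564557 * 0.9903265 * 0.8737998
k_eff = 0.82767

0.82767


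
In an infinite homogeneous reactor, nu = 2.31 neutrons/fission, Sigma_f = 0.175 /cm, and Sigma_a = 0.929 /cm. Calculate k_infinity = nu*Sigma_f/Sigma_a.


k_inf = nu * Sigma_f / Sigma_a
k_inf = 2.31 * 0.175 / 0.929
k_inf = 0.43515

0.43515


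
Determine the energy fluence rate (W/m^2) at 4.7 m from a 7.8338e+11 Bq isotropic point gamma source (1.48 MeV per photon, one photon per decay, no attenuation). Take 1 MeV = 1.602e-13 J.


psi = A * E * 1.602e-13 / (4*pi*r^2)
psi = 7.8338e+11 * 1.48 * 1.602e-13 / (4*pi*4.7^2)
psi = 6.6910e-04 W/m^2

6.6910e-04


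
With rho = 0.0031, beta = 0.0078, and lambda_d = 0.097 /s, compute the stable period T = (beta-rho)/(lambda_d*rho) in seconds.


T = (beta - rho) / (lambda_d * rho)
T = (0.0078 - 0.0031) / (0.097 * 0.0031)
T = 15.630 s

15.630


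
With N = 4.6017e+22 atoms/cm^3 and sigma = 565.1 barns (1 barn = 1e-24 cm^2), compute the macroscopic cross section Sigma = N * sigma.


Sigma = N * sigma_barns * 1e-24
Sigma = 4.6017e+22 * 565.1 * 1e-24
Sigma = 26.004 /cm

26.004


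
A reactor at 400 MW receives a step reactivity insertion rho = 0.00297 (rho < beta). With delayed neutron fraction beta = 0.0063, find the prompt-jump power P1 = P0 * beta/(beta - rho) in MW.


P1/P0 = beta / (beta - rho)
P1/P0 = 0.0063 / (0.0063 - 0.00297) = 1.891892
P1 = 400 * 1.891892 = 756.76 MW

756.76


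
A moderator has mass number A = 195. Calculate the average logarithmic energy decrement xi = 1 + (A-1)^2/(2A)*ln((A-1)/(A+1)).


xi = 1 + (A-1)^2/(2A) * ln((A-1)/(A+1))
xi = 1 + (195-1)^2/(2*195) * ln((195-1)/(195 +1))
xi = 0.010221

0.010221


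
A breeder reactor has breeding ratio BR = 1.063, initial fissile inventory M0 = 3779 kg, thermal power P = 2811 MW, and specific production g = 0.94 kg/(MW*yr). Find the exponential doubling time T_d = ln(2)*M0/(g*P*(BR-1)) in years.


Breeding gain G = BR - 1 = 1.063 - 1 = 0.063
Fissile production rate = g * P * G = 0.94 * 2811 * 0.063 = 166.46742 kg/yr
T_d = ln(2) * M0 / (g * P * G)
T_d = ln(2) * 3779 / 166.46742 = 15.735 yr

15.735


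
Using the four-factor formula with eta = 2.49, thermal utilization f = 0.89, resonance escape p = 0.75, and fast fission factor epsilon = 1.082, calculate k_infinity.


k_inf = eta * f * p * epsilon
k_inf = 2.49 * 0.89 * 0.75 * 1.082
k_inf = 1.7984

1.7984


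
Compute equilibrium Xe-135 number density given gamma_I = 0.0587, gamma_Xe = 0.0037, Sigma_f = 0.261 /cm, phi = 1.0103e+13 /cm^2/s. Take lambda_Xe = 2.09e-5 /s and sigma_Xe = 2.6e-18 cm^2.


Xe_eq = (gamma_I + gamma_Xe) * Sigma_f * phi / (lambda_Xe + sigma_Xe * phi)
Numerator = (0.0587 + 0.0037) * 0.261 * 1.0103e+13 = 1.645415e+11
Denominator = 2.09e-5 + 2.6e-18 * 1.0103e+13 = 4.716780e-05
Xe_eq = 1.645415e+11 / 4.716780e-05 = 3.4884e+15 /cm^3

3.4884e+15


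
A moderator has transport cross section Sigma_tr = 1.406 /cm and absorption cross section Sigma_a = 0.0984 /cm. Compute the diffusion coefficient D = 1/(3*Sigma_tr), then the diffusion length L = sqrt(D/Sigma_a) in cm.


D = 1 / (3 * Sigma_tr) = 1 / (3 * 1.406) = 0.2370792 cm
L = sqrt(D / Sigma_a)
L = sqrt(0.2370792 / 0.0984)
L = 1.5522 cm

1.5522


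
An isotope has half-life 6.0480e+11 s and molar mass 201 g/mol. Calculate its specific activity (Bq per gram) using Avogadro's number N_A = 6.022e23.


lambda = ln(2) / t_half = ln(2) / 6.0480e+11 = 1.146077e-12 /s
SA = lambda * N_A / M
SA = 1.146077e-12 * 6.022e23 / 201
SA = 3.4337e+09 Bq/g

3.4337e+09


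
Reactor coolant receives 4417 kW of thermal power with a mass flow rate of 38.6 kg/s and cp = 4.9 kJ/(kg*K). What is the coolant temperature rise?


dT = Q / (m_dot * cp)
dT = 4417 / (38.6 * 4.9)
dT = 23.353 C

23.353


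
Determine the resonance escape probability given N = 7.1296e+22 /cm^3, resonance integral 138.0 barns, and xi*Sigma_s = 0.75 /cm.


p = exp(-N * I * 1e-24 / (xi*Sigma_s))
p = exp(-7.1296e+22 * 138.0 * 1e-24 / 0.75)
p = 2.0078e-06

2.0078e-06


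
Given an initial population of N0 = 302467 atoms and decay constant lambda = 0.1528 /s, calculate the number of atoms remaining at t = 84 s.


N = N0 * exp(-lambda * t)
N = 302467 * exp(-0.1528 * 84)
N = 0.80616

0.80616


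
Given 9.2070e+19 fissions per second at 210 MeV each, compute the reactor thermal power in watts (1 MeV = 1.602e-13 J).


P = fission_rate * E_MeV * 1.602e-13
P = 9.2070e+19 * 210 * 1.602e-13
P = 3.0974e+09 W

3.0974e+09


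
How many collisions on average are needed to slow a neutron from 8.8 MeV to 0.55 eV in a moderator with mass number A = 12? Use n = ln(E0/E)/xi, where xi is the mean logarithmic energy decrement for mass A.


xi = 1 + (A-1)^2/(2A)*ln((A-1)/(A+1)) = 0.1577690 (for A = 12)
n = ln(E0/E) / xi
n = ln(8.8e6 / 0.55) / 0.1577690
n = ln(1.600000e+07) / 0.1577690 = 105.14

105.14


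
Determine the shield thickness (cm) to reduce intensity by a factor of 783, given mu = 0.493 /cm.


x = ln(factor) / mu
x = ln(783) / 0.493
x = 13.515 cm

13.515


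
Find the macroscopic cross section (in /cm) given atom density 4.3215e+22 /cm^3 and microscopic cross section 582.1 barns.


Sigma = N * sigma_barns * 1e-24
Sigma = 4.3215e+22 * 582.1 * 1e-24
Sigma = 25.155 /cm

25.155


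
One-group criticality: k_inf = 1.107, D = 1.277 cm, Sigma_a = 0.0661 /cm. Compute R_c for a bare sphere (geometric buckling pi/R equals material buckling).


L^2 = D / Sigma_a = 1.277 / 0.0661 = 19.31921 cm^2
B_m^2 = (k_inf - 1) / L^2 = (1.107 - 1) / 19.31921 = 0.005538529 /cm^2
For a bare sphere: B_g = pi/R, so R_c = pi / sqrt(B_m^2)
R_c = pi / sqrt(0.005538529) = 42.214 cm

42.214


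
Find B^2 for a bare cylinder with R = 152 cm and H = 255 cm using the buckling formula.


B^2 = (2.405/R)^2 + (pi/H)^2
B^2 = (2.405/152)^2 + (pi/255)^2
B^2 = 4.0213e-04 /cm^2

4.0213e-04


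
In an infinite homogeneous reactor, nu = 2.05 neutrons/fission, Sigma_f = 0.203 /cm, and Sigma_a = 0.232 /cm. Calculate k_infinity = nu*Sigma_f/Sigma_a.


k_inf = nu * Sigma_f / Sigma_a
k_inf = 2.05 * 0.203 / 0.232
k_inf = 1.7937

1.7937


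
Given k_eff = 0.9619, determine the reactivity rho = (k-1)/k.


rho = (k_eff - 1) / k_eff
rho = (0.9619 - 1) / 0.9619
rho = -0.039609

-0.039609


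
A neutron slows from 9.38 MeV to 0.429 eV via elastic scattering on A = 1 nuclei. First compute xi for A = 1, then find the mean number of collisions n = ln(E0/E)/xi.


xi = 1 + (A-1)^2/(2A)*ln((A-1)/(A+1)) = 1 (for A = 1)
n = ln(E0/E) / xi
n = ln(9.38e6 / 0.429) / 1
n = ln(2.186480e+07) / 1 = 16.900

16.900


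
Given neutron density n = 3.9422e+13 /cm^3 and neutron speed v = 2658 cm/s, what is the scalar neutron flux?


phi = n * v
phi = 3.9422e+13 * 2658
phi = 1.0478e+17 /cm^2/s

1.0478e+17


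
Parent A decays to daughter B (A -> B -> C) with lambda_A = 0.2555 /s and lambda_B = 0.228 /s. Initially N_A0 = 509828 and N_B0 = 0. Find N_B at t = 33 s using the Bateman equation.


N_B(t) = lambda_A * N_A0 / (lambda_B - lambda_A) * [exp(-lambda_A*t) - exp(-lambda_B*t)]
exp(-0.2555*33) = 2.178944e-04; exp(-0.228*33) = 5.399684e-04
N_B = 0.2555 * 509828 / (0.228 - 0.2555) * (2.178944e-04 - 5.399684e-04)
N_B = 1525.6

1525.6


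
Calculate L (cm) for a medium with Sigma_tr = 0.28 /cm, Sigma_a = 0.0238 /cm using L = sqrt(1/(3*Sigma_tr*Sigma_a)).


D = 1 / (3 * Sigma_tr) = 1 / (3 * 0.28) = 1.190476 cm
L = sqrt(D / Sigma_a)
L = sqrt(1.190476 / 0.0238)
L = 7.0725 cm

7.0725


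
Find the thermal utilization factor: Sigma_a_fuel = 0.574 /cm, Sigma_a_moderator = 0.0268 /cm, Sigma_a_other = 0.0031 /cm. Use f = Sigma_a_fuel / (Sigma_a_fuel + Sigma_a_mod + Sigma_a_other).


f = Sigma_a_fuel / (Sigma_a_fuel + Sigma_a_mod + Sigma_a_other)
f = 0.574 / (0.574 + 0.0268 + 0.0031)
f = 0.95049

0.95049


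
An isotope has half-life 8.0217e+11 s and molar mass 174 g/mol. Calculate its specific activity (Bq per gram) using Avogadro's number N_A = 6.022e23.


lambda = ln(2) / t_half = ln(2) / 8.0217e+11 = 8.640901e-13 /s
SA = lambda * N_A / M
SA = 8.640901e-13 * 6.022e23 / 174
SA = 2.9905e+09 Bq/g

2.9905e+09


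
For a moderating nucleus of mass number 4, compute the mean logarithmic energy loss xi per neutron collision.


xi = 1 + (A-1)^2/(2A) * ln((A-1)/(A+1))
xi = 1 + (4-1)^2/(2*4) * ln((4-1)/(4 +1))
xi = 0.42532

0.42532


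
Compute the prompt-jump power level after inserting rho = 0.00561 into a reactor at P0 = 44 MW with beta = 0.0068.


P1/P0 = beta / (beta - rho)
P1/P0 = 0.0068 / (0.0068 - 0.00561) = 5.714286
P1 = 44 * 5.714286 = 251.43 MW

251.43


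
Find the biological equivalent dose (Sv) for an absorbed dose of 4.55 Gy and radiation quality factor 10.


H = D * Q
H = 4.55 * 10
H = 45.500 Sv

45.500


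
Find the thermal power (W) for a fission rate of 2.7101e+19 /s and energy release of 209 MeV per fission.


P = fission_rate * E_MeV * 1.602e-13
P = 2.7101e+19 * 209 * 1.602e-13
P = 9.0739e+08 W

9.0739e+08


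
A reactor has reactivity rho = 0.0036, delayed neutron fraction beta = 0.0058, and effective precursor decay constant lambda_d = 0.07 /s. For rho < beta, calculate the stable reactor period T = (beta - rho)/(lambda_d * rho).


T = (beta - rho) / (lambda_d * rho)
T = (0.0058 - 0.0036) / (0.07 * 0.0036)
T = 8.7302 s

8.7302


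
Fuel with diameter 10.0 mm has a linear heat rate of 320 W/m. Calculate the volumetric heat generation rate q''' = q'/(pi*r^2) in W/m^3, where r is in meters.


r = D / 2 / 1000 = 10.0 / 2 / 1000 = 0.005 m
q''' = q' / (pi * r^2)
q''' = 320 / (pi * 0.005^2)
q''' = 4.0744e+06 W/m^3

4.0744e+06


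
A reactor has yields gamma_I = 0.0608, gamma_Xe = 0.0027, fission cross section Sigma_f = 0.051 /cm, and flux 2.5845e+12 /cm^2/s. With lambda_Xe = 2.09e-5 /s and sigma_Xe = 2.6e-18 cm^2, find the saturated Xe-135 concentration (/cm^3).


Xe_eq = (gamma_I + gamma_Xe) * Sigma_f * phi / (lambda_Xe + sigma_Xe * phi)
Numerator = (0.0608 + 0.0027) * 0.051 * 2.5845e+12 = 8.369903e+09
Denominator = 2.09e-5 + 2.6e-18 * 2.5845e+12 = 2.761970e-05
Xe_eq = 8.369903e+09 / 2.761970e-05 = 3.0304e+14 /cm^3

3.0304e+14


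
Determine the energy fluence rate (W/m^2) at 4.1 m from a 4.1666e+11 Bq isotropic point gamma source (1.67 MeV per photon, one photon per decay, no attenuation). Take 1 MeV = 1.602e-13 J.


psi = A * E * 1.602e-13 / (4*pi*r^2)
psi = 4.1666e+11 * 1.67 * 1.602e-13 / (4*pi*4.1^2)
psi = 5.2770e-04 W/m^2

5.2770e-04


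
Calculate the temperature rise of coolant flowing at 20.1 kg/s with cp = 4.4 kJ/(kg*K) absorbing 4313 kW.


dT = Q / (m_dot * cp)
dT = 4313 / (20.1 * 4.4)
dT = 48.768 C

48.768


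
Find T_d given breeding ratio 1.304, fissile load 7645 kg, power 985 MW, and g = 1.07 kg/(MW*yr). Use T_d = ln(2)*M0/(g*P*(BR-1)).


Breeding gain G = BR - 1 = 1.304 - 1 = 0.304
Fissile production rate = g * P * G = 1.07 * 985 * 0.304 = 320.4008 kg/yr
T_d = ln(2) * M0 / (g * P * G)
T_d = ln(2) * 7645 / 320.4008 = 16.539 yr

16.539


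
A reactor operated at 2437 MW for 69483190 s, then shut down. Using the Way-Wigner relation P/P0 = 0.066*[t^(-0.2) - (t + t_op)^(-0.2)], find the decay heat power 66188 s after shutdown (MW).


P/P0 = 0.066 * [t^(-0.2) - (t + t_op)^(-0.2)]
P/P0 = 0.066 * [66188^(-0.2) - (66188 + 69483190)^(-0.2)]
P/P0 = 0.066 * [0.1086036 - 0.02701104] = 0.005385109
P = 2437 * 0.005385109 = 13.124 MW

13.124


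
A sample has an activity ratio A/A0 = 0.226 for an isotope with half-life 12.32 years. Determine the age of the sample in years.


lambda = ln(2) / t_half = ln(2) / 12.32 = 0.05626195 /yr
t = -ln(A/A0) / lambda
t = -ln(0.226) / 0.05626195
t = 26.434 yr

26.434


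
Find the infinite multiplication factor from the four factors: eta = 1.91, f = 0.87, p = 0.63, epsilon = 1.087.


k_inf = eta * f * p * epsilon
k_inf = 1.91 * 0.87 * 0.63 * 1.087
k_inf = 1.1379

1.1379


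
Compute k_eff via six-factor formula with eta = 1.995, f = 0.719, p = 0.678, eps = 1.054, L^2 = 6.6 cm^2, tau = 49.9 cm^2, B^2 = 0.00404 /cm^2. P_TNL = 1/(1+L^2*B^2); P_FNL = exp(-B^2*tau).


k_inf = eta*f*p*eps = 1.995*0.719*0.678*1.054 = 1.025043
P_TNL = 1/(1 + L^2*B^2) = 1/(1 + 6.6*0.00404) = 0.9740285
P_FNL = exp(-B^2*tau) = exp(-0.00404*49.9) = 0.8174251
k_eff = k_inf * P_TNL * P_FNL = 1.025043 * 0.9740285 * 0.8174251
k_eff = 0.81613

0.81613


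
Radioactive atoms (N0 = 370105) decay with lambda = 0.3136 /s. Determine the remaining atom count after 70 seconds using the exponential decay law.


N = N0 * exp(-lambda * t)
N = 370105 * exp(-0.3136 * 70)
N = 1.0832e-04

1.0832e-04


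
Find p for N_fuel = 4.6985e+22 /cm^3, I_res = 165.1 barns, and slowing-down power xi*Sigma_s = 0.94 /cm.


p = exp(-N * I * 1e-24 / (xi*Sigma_s))
p = exp(-4.6985e+22 * 165.1 * 1e-24 / 0.94)
p = 2.6064e-04

2.6064e-04


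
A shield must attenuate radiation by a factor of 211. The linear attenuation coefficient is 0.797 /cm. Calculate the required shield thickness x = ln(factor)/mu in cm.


x = ln(factor) / mu
x = ln(211) / 0.797
x = 6.7150 cm

6.7150


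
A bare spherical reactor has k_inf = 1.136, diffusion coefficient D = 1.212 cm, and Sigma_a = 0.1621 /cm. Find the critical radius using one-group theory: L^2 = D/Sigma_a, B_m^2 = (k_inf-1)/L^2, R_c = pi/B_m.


L^2 = D / Sigma_a = 1.212 / 0.1621 = 7.476866 cm^2
B_m^2 = (k_inf - 1) / L^2 = (1.136 - 1) / 7.476866 = 0.01818944 /cm^2
For a bare sphere: B_g = pi/R, so R_c = pi / sqrt(B_m^2)
R_c = pi / sqrt(0.01818944) = 23.294 cm

23.294


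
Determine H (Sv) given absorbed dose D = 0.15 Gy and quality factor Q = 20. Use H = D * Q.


H = D * Q
H = 0.15 * 20
H = 3.0000 Sv

3.0000


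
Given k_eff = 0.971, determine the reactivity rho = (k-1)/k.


rho = (k_eff - 1) / k_eff
rho = (0.971 - 1) / 0.971
rho = -0.029866

-0.029866


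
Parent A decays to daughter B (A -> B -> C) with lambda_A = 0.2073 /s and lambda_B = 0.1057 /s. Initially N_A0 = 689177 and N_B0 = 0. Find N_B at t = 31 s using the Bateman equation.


N_B(t) = lambda_A * N_A0 / (lambda_B - lambda_A) * [exp(-lambda_A*t) - exp(-lambda_B*t)]
exp(-0.2073*31) = 0.001618428; exp(-0.1057*31) = 0.03775264
N_B = 0.2073 * 689177 / (0.1057 - 0.2073) * (0.001618428 - 0.03775264)
N_B = 50811

50811


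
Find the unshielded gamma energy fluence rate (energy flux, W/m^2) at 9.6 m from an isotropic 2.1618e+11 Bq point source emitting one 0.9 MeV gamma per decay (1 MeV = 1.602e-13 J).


psi = A * E * 1.602e-13 / (4*pi*r^2)
psi = 2.1618e+11 * 0.9 * 1.602e-13 / (4*pi*9.6^2)
psi = 2.6913e-05 W/m^2

2.6913e-05


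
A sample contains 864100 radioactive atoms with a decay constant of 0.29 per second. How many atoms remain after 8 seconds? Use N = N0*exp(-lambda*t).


N = N0 * exp(-lambda * t)
N = 864100 * exp(-0.29 * 8)
N = 84918

84918


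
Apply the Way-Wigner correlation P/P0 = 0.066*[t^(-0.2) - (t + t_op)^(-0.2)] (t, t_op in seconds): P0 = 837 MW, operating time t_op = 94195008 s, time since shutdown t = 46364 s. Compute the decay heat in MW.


P/P0 = 0.066 * [t^(-0.2) - (t + t_op)^(-0.2)]
P/P0 = 0.066 * [46364^(-0.2) - (46364 + 94195008)^(-0.2)]
P/P0 = 0.066 * [0.1166175 - 0.02541860] = 0.006019127
P = 837 * 0.006019127 = 5.0380 MW

5.0380


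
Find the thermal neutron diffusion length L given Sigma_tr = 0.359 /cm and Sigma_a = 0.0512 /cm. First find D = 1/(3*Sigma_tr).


D = 1 / (3 * Sigma_tr) = 1 / (3 * 0.359) = 0.9285051 cm
L = sqrt(D / Sigma_a)
L = sqrt(0.9285051 / 0.0512)
L = 4.2585 cm

4.2585


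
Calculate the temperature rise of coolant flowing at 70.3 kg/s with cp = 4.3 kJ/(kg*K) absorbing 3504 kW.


dT = Q / (m_dot * cp)
dT = 3504 / (70.3 * 4.3)
dT = 11.592 C

11.592


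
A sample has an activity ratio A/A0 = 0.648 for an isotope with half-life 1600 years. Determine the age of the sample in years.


lambda = ln(2) / t_half = ln(2) / 1600 = 4.332170e-04 /yr
t = -ln(A/A0) / lambda
t = -ln(0.648) / 4.332170e-04
t = 1001.5 yr

1001.5


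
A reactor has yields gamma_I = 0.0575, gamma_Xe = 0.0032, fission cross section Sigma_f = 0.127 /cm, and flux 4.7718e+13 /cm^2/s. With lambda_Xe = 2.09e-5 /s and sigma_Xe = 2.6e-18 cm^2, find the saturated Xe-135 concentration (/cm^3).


Xe_eq = (gamma_I + gamma_Xe) * Sigma_f * phi / (lambda_Xe + sigma_Xe * phi)
Numerator = (0.0575 + 0.0032) * 0.127 * 4.7718e+13 = 3.678533e+11
Denominator = 2.09e-5 + 2.6e-18 * 4.7718e+13 = 1.449668e-04
Xe_eq = 3.678533e+11 / 1.449668e-04 = 2.5375e+15 /cm^3

2.5375e+15


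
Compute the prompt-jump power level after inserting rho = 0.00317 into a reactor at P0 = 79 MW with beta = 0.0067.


P1/P0 = beta / (beta - rho)
P1/P0 = 0.0067 / (0.0067 - 0.00317) = 1.898017
P1 = 79 * 1.898017 = 149.94 MW

149.94


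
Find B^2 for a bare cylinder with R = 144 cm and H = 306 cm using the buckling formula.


B^2 = (2.405/R)^2 + (pi/H)^2
B^2 = (2.405/144)^2 + (pi/306)^2
B^2 = 3.8434e-04 /cm^2

3.8434e-04


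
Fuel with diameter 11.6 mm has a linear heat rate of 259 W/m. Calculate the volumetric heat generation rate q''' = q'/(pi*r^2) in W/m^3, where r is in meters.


r = D / 2 / 1000 = 11.6 / 2 / 1000 = 0.0058 m
q''' = q' / (pi * r^2)
q''' = 259 / (pi * 0.0058^2)
q''' = 2.4507e+06 W/m^3

2.4507e+06


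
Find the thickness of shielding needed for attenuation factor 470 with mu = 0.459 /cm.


x = ln(factor) / mu
x = ln(470) / 0.459
x = 13.405 cm

13.405


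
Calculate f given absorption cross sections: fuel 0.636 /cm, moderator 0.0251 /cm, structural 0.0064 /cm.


f = Sigma_a_fuel / (Sigma_a_fuel + Sigma_a_mod + Sigma_a_other)
f = 0.636 / (0.636 + 0.0251 + 0.0064)
f = 0.95281

0.95281


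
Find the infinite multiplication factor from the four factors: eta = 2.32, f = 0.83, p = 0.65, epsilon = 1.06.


k_inf = eta * f * p * epsilon
k_inf = 2.32 * 0.83 * 0.65 * 1.06
k_inf = 1.3267

1.3267


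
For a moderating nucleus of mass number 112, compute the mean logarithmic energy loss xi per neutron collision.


xi = 1 + (A-1)^2/(2A) * ln((A-1)/(A+1))
xi = 1 + (112-1)^2/(2*112) * ln((112-1)/(112 +1))
xi = 0.017751

0.017751


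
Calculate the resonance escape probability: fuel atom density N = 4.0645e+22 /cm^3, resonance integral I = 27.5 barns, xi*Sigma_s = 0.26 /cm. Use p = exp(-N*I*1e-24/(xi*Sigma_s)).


p = exp(-N * I * 1e-24 / (xi*Sigma_s))
p = exp(-4.0645e+22 * 27.5 * 1e-24 / 0.26)
p = 0.013582

0.013582


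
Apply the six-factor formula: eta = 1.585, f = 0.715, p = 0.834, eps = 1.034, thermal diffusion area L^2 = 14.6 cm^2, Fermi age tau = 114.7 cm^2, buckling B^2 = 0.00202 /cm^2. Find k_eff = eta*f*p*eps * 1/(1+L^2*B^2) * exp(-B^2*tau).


k_inf = eta*f*p*eps = 1.585*0.715*0.834*1.034 = 0.9772865
P_TNL = 1/(1 + L^2*B^2) = 1/(1 + 14.6*0.00202) = 0.9713529
P_FNL = exp(-B^2*tau) = exp(-0.00202*114.7) = 0.7931888
k_eff = k_inf * P_TNL * P_FNL = 0.9772865 * 0.9713529 * 0.7931888
k_eff = 0.75297

0.75297


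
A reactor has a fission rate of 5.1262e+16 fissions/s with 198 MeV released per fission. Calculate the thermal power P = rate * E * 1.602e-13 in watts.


P = fission_rate * E_MeV * 1.602e-13
P = 5.1262e+16 * 198 * 1.602e-13
P = 1.6260e+06 W

1.6260e+06


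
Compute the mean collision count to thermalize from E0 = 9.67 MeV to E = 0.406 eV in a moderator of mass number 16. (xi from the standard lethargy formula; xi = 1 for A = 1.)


xi = 1 + (A-1)^2/(2A)*ln((A-1)/(A+1)) = 0.1199467 (for A = 16)
n = ln(E0/E) / xi
n = ln(9.67e6 / 0.406) / 0.1199467
n = ln(2.381773e+07) / 0.1199467 = 141.61

141.61


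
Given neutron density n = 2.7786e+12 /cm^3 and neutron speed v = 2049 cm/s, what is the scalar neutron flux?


phi = n * v
phi = 2.7786e+12 * 2049
phi = 5.6934e+15 /cm^2/s

5.6934e+15


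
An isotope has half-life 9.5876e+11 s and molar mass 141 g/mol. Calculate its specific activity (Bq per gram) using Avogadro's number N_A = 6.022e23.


lambda = ln(2) / t_half = ln(2) / 9.5876e+11 = 7.229621e-13 /s
SA = lambda * N_A / M
SA = 7.229621e-13 * 6.022e23 / 141
SA = 3.0877e+09 Bq/g

3.0877e+09


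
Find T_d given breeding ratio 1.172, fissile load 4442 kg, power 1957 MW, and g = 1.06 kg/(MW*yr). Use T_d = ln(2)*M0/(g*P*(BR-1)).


Breeding gain G = BR - 1 = 1.172 - 1 = 0.172
Fissile production rate = g * P * G = 1.06 * 1957 * 0.172 = 356.80024 kg/yr
T_d = ln(2) * M0 / (g * P * G)
T_d = ln(2) * 4442 / 356.80024 = 8.6294 yr

8.6294


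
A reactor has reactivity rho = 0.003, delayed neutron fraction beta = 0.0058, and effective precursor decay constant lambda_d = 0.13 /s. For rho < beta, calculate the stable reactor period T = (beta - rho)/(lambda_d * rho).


T = (beta - rho) / (lambda_d * rho)
T = (0.0058 - 0.003) / (0.13 * 0.003)
T = 7.1795 s

7.1795


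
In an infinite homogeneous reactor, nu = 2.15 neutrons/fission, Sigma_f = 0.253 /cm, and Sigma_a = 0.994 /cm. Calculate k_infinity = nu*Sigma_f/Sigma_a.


k_inf = nu * Sigma_f / Sigma_a
k_inf = 2.15 * 0.253 / 0.994
k_inf = 0.54723

0.54723


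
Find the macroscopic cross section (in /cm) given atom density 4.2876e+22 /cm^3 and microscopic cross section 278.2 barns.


Sigma = N * sigma_barns * 1e-24
Sigma = 4.2876e+22 * 278.2 * 1e-24
Sigma = 11.928 /cm

11.928


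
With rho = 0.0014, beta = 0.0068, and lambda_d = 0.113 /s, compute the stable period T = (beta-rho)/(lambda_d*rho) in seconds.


T = (beta - rho) / (lambda_d * rho)
T = (0.0068 - 0.0014) / (0.113 * 0.0014)
T = 34.134 s

34.134


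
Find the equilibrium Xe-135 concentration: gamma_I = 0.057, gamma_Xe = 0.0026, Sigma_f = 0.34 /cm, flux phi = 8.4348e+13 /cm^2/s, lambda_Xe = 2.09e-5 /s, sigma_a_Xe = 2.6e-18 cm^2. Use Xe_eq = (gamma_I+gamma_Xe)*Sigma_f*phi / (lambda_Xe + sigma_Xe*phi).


Xe_eq = (gamma_I + gamma_Xe) * Sigma_f * phi / (lambda_Xe + sigma_Xe * phi)
Numerator = (0.057 + 0.0026) * 0.34 * 8.4348e+13 = 1.709228e+12
Denominator = 2.09e-5 + 2.6e-18 * 8.4348e+13 = 2.402048e-04
Xe_eq = 1.709228e+12 / 2.402048e-04 = 7.1157e+15 /cm^3

7.1157e+15


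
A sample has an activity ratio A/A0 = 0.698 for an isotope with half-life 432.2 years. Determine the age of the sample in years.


lambda = ln(2) / t_half = ln(2) / 432.2 = 0.001603765 /yr
t = -ln(A/A0) / lambda
t = -ln(0.698) / 0.001603765
t = 224.18 yr

224.18


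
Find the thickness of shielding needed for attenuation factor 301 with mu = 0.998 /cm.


x = ln(factor) / mu
x = ln(301) / 0.998
x = 5.7185 cm

5.7185


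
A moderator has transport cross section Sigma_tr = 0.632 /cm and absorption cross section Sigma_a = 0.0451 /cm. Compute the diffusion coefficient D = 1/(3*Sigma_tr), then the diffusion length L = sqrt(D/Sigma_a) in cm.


D = 1 / (3 * Sigma_tr) = 1 / (3 * 0.632) = 0.5274262 cm
L = sqrt(D / Sigma_a)
L = sqrt(0.5274262 / 0.0451)
L = 3.4197 cm

3.4197


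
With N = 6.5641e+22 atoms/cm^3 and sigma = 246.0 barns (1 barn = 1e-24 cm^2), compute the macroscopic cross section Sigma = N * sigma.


Sigma = N * sigma_barns * 1e-24
Sigma = 6.5641e+22 * 246.0 * 1e-24
Sigma = 16.148 /cm

16.148


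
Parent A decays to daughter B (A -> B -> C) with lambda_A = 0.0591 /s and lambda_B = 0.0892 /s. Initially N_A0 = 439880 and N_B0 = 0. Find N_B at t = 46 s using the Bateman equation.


N_B(t) = lambda_A * N_A0 / (lambda_B - lambda_A) * [exp(-lambda_A*t) - exp(-lambda_B*t)]
exp(-0.0591*46) = 0.06596704; exp(-0.0892*46) = 0.01651973
N_B = 0.0591 * 439880 / (0.0892 - 0.0591) * (0.06596704 - 0.01651973)
N_B = 42707

42707


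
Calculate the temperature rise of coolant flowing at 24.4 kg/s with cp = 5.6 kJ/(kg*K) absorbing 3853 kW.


dT = Q / (m_dot * cp)
dT = 3853 / (24.4 * 5.6)
dT = 28.198 C

28.198


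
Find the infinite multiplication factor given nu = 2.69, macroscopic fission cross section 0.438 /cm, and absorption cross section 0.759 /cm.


k_inf = nu * Sigma_f / Sigma_a
k_inf = 2.69 * 0.438 / 0.759
k_inf = 1.5523

1.5523


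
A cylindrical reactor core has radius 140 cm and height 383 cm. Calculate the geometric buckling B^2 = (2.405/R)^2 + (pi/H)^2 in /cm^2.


B^2 = (2.405/R)^2 + (pi/H)^2
B^2 = (2.405/140)^2 + (pi/383)^2
B^2 = 3.6239e-04 /cm^2

3.6239e-04


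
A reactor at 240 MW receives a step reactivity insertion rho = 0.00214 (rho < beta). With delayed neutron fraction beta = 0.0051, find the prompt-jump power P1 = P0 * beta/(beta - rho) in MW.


P1/P0 = beta / (beta - rho)
P1/P0 = 0.0051 / (0.0051 - 0.00214) = 1.722973
P1 = 240 * 1.722973 = 413.51 MW

413.51


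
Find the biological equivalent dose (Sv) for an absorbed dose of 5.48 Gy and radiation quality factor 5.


H = D * Q
H = 5.48 * 5
H = 27.400 Sv

27.400


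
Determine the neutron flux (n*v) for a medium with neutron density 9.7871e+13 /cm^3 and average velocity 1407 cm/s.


phi = n * v
phi = 9.7871e+13 * 1407
phi = 1.3770e+17 /cm^2/s

1.3770e+17


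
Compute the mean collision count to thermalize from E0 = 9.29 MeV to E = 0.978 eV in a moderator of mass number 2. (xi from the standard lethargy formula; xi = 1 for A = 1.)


xi = 1 + (A-1)^2/(2A)*ln((A-1)/(A+1)) = 0.7253469 (for A = 2)
n = ln(E0/E) / xi
n = ln(9.29e6 / 0.978) / 0.7253469
n = ln(9.498978e+06) / 0.7253469 = 22.150

22.150


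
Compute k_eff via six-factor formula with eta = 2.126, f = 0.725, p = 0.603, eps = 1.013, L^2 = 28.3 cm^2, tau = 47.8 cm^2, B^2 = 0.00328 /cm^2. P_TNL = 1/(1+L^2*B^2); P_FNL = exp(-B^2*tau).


k_inf = eta*f*p*eps = 2.126*0.725*0.603*1.013 = 0.9415167
P_TNL = 1/(1 + L^2*B^2) = 1/(1 + 28.3*0.00328) = 0.9150604
P_FNL = exp(-B^2*tau) = exp(-0.00328*47.8) = 0.8548887
k_eff = k_inf * P_TNL * P_FNL = 0.9415167 * 0.9150604 * 0.8548887
k_eff = 0.73652

0.73652


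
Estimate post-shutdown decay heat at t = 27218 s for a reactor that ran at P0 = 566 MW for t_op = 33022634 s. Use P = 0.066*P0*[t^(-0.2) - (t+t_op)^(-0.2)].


P/P0 = 0.066 * [t^(-0.2) - (t + t_op)^(-0.2)]
P/P0 = 0.066 * [27218^(-0.2) - (27218 + 33022634)^(-0.2)]
P/P0 = 0.066 * [0.1297265 - 0.03134484] = 0.006493190
P = 566 * 0.006493190 = 3.6751 MW

3.6751


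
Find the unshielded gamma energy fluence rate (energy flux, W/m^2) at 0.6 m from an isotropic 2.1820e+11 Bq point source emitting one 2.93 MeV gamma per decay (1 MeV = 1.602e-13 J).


psi = A * E * 1.602e-13 / (4*pi*r^2)
psi = 2.1820e+11 * 2.93 * 1.602e-13 / (4*pi*0.6^2)
psi = 0.022640 W/m^2

0.022640


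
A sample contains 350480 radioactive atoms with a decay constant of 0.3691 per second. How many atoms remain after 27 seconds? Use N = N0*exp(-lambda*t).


N = N0 * exp(-lambda * t)
N = 350480 * exp(-0.3691 * 27)
N = 16.467

16.467


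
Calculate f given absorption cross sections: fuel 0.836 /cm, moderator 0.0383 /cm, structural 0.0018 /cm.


f = Sigma_a_fuel / (Sigma_a_fuel + Sigma_a_mod + Sigma_a_other)
f = 0.836 / (0.836 + 0.0383 + 0.0018)
f = 0.95423

0.95423


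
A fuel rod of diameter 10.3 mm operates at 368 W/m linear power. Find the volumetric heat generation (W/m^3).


r = D / 2 / 1000 = 10.3 / 2 / 1000 = 0.00515 m
q''' = q' / (pi * r^2)
q''' = 368 / (pi * 0.00515^2)
q''' = 4.4166e+06 W/m^3

4.4166e+06


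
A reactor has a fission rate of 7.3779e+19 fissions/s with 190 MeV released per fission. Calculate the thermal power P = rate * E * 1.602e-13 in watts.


P = fission_rate * E_MeV * 1.602e-13
P = 7.3779e+19 * 190 * 1.602e-13
P = 2.2457e+09 W

2.2457e+09


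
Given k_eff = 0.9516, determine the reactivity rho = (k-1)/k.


rho = (k_eff - 1) / k_eff
rho = (0.9516 - 1) / 0.9516
rho = -0.050862

-0.050862


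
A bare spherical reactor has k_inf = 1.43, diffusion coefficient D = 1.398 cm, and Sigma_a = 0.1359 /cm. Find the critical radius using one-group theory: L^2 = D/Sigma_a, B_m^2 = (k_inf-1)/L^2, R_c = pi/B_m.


L^2 = D / Sigma_a = 1.398 / 0.1359 = 10.28698 cm^2
B_m^2 = (k_inf - 1) / L^2 = (1.43 - 1) / 10.28698 = 0.04180041 /cm^2
For a bare sphere: B_g = pi/R, so R_c = pi / sqrt(B_m^2)
R_c = pi / sqrt(0.04180041) = 15.366 cm

15.366


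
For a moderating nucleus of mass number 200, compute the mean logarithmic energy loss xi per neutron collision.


xi = 1 + (A-1)^2/(2A) * ln((A-1)/(A+1))
xi = 1 + (200-1)^2/(2*200) * ln((200-1)/(200 +1))
xi = 0.0099667

0.0099667


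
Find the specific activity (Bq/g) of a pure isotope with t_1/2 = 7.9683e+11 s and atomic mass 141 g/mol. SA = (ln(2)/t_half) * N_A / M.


lambda = ln(2) / t_half = ln(2) / 7.9683e+11 = 8.698809e-13 /s
SA = lambda * N_A / M
SA = 8.698809e-13 * 6.022e23 / 141
SA = 3.7152e+09 Bq/g

3.7152e+09


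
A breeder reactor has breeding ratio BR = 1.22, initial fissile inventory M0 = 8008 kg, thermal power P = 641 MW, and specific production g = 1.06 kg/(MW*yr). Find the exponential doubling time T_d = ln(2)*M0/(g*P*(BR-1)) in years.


Breeding gain G = BR - 1 = 1.22 - 1 = 0.22
Fissile production rate = g * P * G = 1.06 * 641 * 0.22 = 149.4812 kg/yr
T_d = ln(2) * M0 / (g * P * G)
T_d = ln(2) * 8008 / 149.4812 = 37.133 yr

37.133


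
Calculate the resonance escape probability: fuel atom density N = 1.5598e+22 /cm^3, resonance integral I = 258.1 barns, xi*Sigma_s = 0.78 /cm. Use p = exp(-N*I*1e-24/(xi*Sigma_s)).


p = exp(-N * I * 1e-24 / (xi*Sigma_s))
p = exp(-1.5598e+22 * 258.1 * 1e-24 / 0.78)
p = 0.0057340

0.0057340


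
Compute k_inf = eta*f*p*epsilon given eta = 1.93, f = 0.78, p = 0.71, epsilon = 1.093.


k_inf = eta * f * p * epsilon
k_inf = 1.93 * 0.78 * 0.71 * 1.093
k_inf = 1.1682

1.1682


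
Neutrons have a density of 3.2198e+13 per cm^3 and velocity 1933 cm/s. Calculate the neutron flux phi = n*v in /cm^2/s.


phi = n * v
phi = 3.2198e+13 * 1933
phi = 6.2239e+16 /cm^2/s

6.2239e+16


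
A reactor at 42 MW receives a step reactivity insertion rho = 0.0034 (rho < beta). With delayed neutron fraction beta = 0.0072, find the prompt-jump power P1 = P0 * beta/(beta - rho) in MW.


P1/P0 = beta / (beta - rho)
P1/P0 = 0.0072 / (0.0072 - 0.0034) = 1.894737
P1 = 42 * 1.894737 = 79.579 MW

79.579


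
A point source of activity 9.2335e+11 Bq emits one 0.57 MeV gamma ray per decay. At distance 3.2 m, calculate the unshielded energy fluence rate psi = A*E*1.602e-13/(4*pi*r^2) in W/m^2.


psi = A * E * 1.602e-13 / (4*pi*r^2)
psi = 9.2335e+11 * 0.57 * 1.602e-13 / (4*pi*3.2^2)
psi = 6.5523e-04 W/m^2

6.5523e-04


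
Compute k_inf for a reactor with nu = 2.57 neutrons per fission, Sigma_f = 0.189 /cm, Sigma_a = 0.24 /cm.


k_inf = nu * Sigma_f / Sigma_a
k_inf = 2.57 * 0.189 / 0.24
k_inf = 2.0239

2.0239


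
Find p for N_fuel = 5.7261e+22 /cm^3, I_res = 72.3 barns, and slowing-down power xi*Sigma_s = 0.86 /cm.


p = exp(-N * I * 1e-24 / (xi*Sigma_s))
p = exp(-5.7261e+22 * 72.3 * 1e-24 / 0.86)
p = 0.0081160

0.0081160


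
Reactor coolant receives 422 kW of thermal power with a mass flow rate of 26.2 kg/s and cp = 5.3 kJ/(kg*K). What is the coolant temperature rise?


dT = Q / (m_dot * cp)
dT = 422 / (26.2 * 5.3)
dT = 3.0390 C

3.0390


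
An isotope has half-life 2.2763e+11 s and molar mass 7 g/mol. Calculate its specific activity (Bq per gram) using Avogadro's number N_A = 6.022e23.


lambda = ln(2) / t_half = ln(2) / 2.2763e+11 = 3.045061e-12 /s
SA = lambda * N_A / M
SA = 3.045061e-12 * 6.022e23 / 7
SA = 2.6196e+11 Bq/g

2.6196e+11


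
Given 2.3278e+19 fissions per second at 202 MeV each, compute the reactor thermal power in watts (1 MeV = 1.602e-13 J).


P = fission_rate * E_MeV * 1.602e-13
P = 2.3278e+19 * 202 * 1.602e-13
P = 7.5329e+08 W

7.5329e+08


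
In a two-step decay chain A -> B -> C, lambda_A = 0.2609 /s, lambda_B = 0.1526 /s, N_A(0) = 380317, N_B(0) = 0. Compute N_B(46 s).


N_B(t) = lambda_A * N_A0 / (lambda_B - lambda_A) * [exp(-lambda_A*t) - exp(-lambda_B*t)]
exp(-0.2609*46) = 6.135616e-06; exp(-0.1526*46) = 8.941831e-04
N_B = 0.2609 * 380317 / (0.1526 - 0.2609) * (6.135616e-06 - 8.941831e-04)
N_B = 813.63

813.63


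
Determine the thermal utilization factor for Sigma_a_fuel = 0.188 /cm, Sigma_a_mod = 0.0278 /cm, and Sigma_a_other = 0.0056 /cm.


f = Sigma_a_fuel / (Sigma_a_fuel + Sigma_a_mod + Sigma_a_other)
f = 0.188 / (0.188 + 0.0278 + 0.0056)
f = 0.84914

0.84914


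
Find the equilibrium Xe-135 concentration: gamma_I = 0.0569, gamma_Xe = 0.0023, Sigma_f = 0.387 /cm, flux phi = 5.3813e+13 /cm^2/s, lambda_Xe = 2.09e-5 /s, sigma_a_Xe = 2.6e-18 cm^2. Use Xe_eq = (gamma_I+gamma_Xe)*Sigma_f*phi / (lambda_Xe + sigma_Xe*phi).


Xe_eq = (gamma_I + gamma_Xe) * Sigma_f * phi / (lambda_Xe + sigma_Xe * phi)
Numerator = (0.0569 + 0.0023) * 0.387 * 5.3813e+13 = 1.232877e+12
Denominator = 2.09e-5 + 2.6e-18 * 5.3813e+13 = 1.608138e-04
Xe_eq = 1.232877e+12 / 1.608138e-04 = 7.6665e+15 /cm^3

7.6665e+15


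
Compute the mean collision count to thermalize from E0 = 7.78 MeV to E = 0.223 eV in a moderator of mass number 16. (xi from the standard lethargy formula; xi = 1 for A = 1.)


xi = 1 + (A-1)^2/(2A)*ln((A-1)/(A+1)) = 0.1199467 (for A = 16)
n = ln(E0/E) / xi
n = ln(7.78e6 / 0.223) / 0.1199467
n = ln(3.488789e+07) / 0.1199467 = 144.79

144.79


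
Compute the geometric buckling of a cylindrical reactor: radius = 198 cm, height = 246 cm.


B^2 = (2.405/R)^2 + (pi/H)^2
B^2 = (2.405/198)^2 + (pi/246)^2
B^2 = 3.1063e-04 /cm^2

3.1063e-04


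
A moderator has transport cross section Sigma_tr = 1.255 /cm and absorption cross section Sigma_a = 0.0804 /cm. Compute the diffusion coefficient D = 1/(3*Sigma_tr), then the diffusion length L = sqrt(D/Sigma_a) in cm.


D = 1 / (3 * Sigma_tr) = 1 / (3 * 1.255) = 0.2656042 cm
L = sqrt(D / Sigma_a)
L = sqrt(0.2656042 / 0.0804)
L = 1.8176 cm

1.8176


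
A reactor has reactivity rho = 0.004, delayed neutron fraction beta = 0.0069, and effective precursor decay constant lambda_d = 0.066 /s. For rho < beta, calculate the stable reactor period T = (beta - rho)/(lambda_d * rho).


T = (beta - rho) / (lambda_d * rho)
T = (0.0069 - 0.004) / (0.066 * 0.004)
T = 10.985 s

10.985


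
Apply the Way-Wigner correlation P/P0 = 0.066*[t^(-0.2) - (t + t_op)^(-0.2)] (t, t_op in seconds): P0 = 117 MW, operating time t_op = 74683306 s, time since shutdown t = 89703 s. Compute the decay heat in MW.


P/P0 = 0.066 * [t^(-0.2) - (t + t_op)^(-0.2)]
P/P0 = 0.066 * [89703^(-0.2) - (89703 + 74683306)^(-0.2)]
P/P0 = 0.066 * [0.1021971 - 0.02662263] = 0.004987915
P = 117 * 0.004987915 = 0.58359 MW

0.58359


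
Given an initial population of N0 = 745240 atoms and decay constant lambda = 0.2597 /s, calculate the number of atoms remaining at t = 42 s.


N = N0 * exp(-lambda * t)
N = 745240 * exp(-0.2597 * 42)
N = 13.654

13.654


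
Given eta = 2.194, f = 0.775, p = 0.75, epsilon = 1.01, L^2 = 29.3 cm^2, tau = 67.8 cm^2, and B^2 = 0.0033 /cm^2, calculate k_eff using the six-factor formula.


k_inf = eta*f*p*eps = 2.194*0.775*0.75*1.01 = 1.288015
P_TNL = 1/(1 + L^2*B^2) = 1/(1 + 29.3*0.0033) = 0.9118347
P_FNL = exp(-B^2*tau) = exp(-0.0033*67.8) = 0.7995230
k_eff = k_inf * P_TNL * P_FNL = 1.288015 * 0.9118347 * 0.7995230
k_eff = 0.93901

0.93901


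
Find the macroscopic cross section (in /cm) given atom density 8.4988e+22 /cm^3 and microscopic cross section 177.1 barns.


Sigma = N * sigma_barns * 1e-24
Sigma = 8.4988e+22 * 177.1 * 1e-24
Sigma = 15.051 /cm

15.051


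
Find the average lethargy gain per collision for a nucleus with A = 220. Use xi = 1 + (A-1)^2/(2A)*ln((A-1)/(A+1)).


xi = 1 + (A-1)^2/(2A) * ln((A-1)/(A+1))
xi = 1 + (220-1)^2/(2*220) * ln((220-1)/(220 +1))
xi = 0.0090634

0.0090634


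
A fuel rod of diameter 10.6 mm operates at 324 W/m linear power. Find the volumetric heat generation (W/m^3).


r = D / 2 / 1000 = 10.6 / 2 / 1000 = 0.0053 m
q''' = q' / (pi * r^2)
q''' = 324 / (pi * 0.0053^2)
q''' = 3.6715e+06 W/m^3

3.6715e+06


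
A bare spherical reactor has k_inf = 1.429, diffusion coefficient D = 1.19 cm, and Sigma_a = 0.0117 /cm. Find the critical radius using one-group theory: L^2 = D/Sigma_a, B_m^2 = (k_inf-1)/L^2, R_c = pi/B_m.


L^2 = D / Sigma_a = 1.19 / 0.0117 = 101.7094 cm^2
B_m^2 = (k_inf - 1) / L^2 = (1.429 - 1) / 101.7094 = 0.004217899 /cm^2
For a bare sphere: B_g = pi/R, so R_c = pi / sqrt(B_m^2)
R_c = pi / sqrt(0.004217899) = 48.373 cm

48.373


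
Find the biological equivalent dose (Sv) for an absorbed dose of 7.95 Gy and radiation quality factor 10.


H = D * Q
H = 7.95 * 10
H = 79.500 Sv

79.500


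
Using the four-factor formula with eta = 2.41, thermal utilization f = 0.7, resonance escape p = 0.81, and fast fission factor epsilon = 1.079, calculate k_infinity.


k_inf = eta * f * p * epsilon
k_inf = 2.41 * 0.7 * 0.81 * 1.079
k_inf = 1.4744

1.4744
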